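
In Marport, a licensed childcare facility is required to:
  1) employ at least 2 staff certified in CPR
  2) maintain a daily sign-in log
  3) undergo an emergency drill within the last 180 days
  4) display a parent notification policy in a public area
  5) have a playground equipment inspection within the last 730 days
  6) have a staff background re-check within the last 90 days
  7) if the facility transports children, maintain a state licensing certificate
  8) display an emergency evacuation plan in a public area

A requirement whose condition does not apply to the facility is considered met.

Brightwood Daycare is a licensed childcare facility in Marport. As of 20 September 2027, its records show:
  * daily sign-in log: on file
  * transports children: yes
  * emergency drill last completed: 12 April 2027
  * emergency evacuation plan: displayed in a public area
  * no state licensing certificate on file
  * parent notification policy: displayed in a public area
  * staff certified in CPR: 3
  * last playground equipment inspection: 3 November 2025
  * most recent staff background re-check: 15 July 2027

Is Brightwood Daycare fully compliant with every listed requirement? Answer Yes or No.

1. staff certified in CPR 3 ≥ 2 → met
2. daily sign-in log present → met
3. emergency drill 161 days ago vs limit 180 → met
4. parent notification policy present → met
5. playground equipment inspection 686 days ago vs limit 730 → met
6. staff background re-check 67 days ago vs limit 90 → met
7. condition 'transports children' holds; state licensing certificate absent → not met
8. emergency evacuation plan present → met
Not met: 7

No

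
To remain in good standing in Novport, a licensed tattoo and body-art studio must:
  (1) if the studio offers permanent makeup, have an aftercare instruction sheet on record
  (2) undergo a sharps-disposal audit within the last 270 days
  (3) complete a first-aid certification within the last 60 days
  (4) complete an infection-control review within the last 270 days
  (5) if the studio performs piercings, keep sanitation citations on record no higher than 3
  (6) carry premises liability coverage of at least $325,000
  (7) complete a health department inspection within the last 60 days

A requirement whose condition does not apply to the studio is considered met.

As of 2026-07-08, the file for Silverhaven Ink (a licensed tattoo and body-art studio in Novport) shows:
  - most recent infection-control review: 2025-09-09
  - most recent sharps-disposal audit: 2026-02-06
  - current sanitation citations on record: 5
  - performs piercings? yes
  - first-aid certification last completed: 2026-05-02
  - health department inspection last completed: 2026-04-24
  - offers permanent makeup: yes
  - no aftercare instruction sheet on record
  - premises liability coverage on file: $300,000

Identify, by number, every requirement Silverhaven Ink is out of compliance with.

1, 3, 4, 5, 6, 7

1. condition 'offers permanent makeup' holds; aftercare instruction sheet absent → not met
2. sharps-disposal audit 152 days ago vs limit 270 → met
3. first-aid certification 67 days ago vs limit 60 → not met
4. infection-control review 302 days ago vs limit 270 → not met
5. condition 'performs piercings' holds; sanitation citations on record 5 > 3 → not met
6. premises liability coverage $300,000 < $325,000 → not met
7. health department inspection 75 days ago vs limit 60 → not met
Not met: 1, 3, 4, 5, 6, 7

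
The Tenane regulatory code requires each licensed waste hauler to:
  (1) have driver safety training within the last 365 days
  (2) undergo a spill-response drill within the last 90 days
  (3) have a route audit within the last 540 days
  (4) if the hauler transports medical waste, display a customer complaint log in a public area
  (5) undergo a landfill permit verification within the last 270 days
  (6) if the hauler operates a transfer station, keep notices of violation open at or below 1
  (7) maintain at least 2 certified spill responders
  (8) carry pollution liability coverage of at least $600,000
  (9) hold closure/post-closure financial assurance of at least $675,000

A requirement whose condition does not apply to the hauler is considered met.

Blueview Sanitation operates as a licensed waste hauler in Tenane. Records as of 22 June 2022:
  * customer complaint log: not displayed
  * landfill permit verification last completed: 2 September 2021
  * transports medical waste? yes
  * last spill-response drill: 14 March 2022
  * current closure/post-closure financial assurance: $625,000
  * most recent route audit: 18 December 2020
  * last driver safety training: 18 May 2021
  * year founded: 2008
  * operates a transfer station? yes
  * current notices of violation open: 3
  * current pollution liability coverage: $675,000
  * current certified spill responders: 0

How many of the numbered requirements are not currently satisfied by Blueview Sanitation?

1. driver safety training 400 days ago vs limit 365 → not met
2. spill-response drill 100 days ago vs limit 90 → not met
3. route audit 551 days ago vs limit 540 → not met
4. condition 'transports medical waste' holds; customer complaint log absent → not met
5. landfill permit verification 293 days ago vs limit 270 → not met
6. condition 'operates a transfer station' holds; notices of violation open 3 > 1 → not met
7. certified spill responders 0 < 2 → not met
8. pollution liability coverage $675,000 ≥ $600,000 → met
9. closure/post-closure financial assurance $625,000 < $675,000 → not met
Not met: 8 of 9

8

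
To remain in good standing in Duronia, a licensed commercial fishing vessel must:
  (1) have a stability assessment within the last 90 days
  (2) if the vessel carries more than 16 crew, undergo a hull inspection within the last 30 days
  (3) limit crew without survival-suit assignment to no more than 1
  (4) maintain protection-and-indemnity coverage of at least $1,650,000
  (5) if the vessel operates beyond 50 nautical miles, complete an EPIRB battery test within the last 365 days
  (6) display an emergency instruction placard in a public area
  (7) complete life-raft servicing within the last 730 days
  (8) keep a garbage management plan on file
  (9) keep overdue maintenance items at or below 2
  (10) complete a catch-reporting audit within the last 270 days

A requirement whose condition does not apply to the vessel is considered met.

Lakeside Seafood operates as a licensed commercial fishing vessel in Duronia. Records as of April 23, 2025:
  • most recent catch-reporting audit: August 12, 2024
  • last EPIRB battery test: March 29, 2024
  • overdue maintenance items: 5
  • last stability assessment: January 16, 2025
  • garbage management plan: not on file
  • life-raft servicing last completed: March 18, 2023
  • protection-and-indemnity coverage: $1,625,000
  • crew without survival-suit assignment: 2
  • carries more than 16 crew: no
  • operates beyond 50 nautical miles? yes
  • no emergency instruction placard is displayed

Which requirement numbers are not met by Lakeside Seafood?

1, 3, 4, 5, 6, 7, 8, 9

1. stability assessment 97 days ago vs limit 90 → not met
2. condition 'carries more than 16 crew' does not hold → requirement n/a → met
3. crew without survival-suit assignment 2 > 1 → not met
4. protection-and-indemnity coverage $1,625,000 < $1,650,000 → not met
5. condition 'operates beyond 50 nautical miles' holds; EPIRB battery test 390 days ago vs limit 365 → not met
6. emergency instruction placard absent → not met
7. life-raft servicing 767 days ago vs limit 730 → not met
8. garbage management plan absent → not met
9. overdue maintenance items 5 > 2 → not met
10. catch-reporting audit 254 days ago vs limit 270 → met
Not met: 1, 3, 4, 5, 6, 7, 8, 9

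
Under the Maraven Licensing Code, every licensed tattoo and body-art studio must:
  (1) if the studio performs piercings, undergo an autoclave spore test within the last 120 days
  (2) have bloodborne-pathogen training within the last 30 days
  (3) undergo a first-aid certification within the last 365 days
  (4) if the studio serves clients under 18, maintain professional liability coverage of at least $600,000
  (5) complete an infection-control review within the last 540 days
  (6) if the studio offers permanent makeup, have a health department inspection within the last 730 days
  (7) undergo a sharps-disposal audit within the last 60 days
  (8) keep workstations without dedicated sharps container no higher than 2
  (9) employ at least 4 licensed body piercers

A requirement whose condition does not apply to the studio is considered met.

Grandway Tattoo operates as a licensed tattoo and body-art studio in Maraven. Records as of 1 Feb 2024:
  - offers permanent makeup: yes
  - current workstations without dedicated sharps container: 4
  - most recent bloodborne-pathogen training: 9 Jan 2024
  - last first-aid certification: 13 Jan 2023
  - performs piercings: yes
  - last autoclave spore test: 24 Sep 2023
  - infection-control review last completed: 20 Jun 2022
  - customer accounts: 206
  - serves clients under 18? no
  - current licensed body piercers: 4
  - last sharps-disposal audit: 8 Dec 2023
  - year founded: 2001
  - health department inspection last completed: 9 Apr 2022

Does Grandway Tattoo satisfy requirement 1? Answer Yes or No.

1. condition 'performs piercings' holds; autoclave spore test 130 days ago vs limit 120 → not met

No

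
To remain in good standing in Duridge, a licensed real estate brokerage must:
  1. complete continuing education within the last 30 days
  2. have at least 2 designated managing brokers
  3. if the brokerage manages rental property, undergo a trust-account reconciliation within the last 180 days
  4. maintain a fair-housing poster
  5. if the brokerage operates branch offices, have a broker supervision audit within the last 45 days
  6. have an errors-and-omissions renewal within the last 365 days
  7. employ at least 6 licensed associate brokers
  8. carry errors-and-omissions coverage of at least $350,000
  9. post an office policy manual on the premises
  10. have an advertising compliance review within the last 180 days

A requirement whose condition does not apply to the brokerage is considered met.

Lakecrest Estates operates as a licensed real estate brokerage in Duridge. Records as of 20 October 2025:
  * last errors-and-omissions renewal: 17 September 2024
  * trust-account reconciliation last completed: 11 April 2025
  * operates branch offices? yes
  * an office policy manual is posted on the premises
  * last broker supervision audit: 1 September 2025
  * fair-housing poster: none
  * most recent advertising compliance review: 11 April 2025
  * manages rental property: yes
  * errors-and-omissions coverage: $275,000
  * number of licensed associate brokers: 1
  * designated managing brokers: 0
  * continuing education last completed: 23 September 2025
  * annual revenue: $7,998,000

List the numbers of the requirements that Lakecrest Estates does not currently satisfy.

2, 3, 4, 5, 6, 7, 8, 10

1. continuing education 27 days ago vs limit 30 → met
2. designated managing brokers 0 < 2 → not met
3. condition 'manages rental property' holds; trust-account reconciliation 192 days ago vs limit 180 → not met
4. fair-housing poster absent → not met
5. condition 'operates branch offices' holds; broker supervision audit 49 days ago vs limit 45 → not met
6. errors-and-omissions renewal 398 days ago vs limit 365 → not met
7. licensed associate brokers 1 < 6 → not met
8. errors-and-omissions coverage $275,000 < $350,000 → not met
9. office policy manual present → met
10. advertising compliance review 192 days ago vs limit 180 → not met
Not met: 2, 3, 4, 5, 6, 7, 8, 10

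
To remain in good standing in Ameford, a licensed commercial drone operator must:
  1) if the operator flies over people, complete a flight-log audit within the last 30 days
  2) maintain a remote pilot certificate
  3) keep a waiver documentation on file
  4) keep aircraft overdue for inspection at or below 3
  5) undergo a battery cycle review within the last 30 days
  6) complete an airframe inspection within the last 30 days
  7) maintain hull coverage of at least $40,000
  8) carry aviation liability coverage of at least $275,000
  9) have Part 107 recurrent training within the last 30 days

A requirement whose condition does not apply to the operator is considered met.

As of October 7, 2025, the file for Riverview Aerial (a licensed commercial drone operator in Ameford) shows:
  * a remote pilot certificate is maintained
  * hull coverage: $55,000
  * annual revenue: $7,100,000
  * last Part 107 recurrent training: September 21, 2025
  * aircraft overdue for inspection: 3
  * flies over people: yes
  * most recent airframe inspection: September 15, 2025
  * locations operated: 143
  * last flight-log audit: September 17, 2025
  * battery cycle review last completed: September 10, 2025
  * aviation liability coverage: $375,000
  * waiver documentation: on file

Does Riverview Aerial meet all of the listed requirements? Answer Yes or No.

1. condition 'flies over people' holds; flight-log audit 20 days ago vs limit 30 → met
2. remote pilot certificate present → met
3. waiver documentation present → met
4. aircraft overdue for inspection 3 ≤ 3 → met
5. battery cycle review 27 days ago vs limit 30 → met
6. airframe inspection 22 days ago vs limit 30 → met
7. hull coverage $55,000 ≥ $40,000 → met
8. aviation liability coverage $375,000 ≥ $275,000 → met
9. Part 107 recurrent training 16 days ago vs limit 30 → met
All met.

Yes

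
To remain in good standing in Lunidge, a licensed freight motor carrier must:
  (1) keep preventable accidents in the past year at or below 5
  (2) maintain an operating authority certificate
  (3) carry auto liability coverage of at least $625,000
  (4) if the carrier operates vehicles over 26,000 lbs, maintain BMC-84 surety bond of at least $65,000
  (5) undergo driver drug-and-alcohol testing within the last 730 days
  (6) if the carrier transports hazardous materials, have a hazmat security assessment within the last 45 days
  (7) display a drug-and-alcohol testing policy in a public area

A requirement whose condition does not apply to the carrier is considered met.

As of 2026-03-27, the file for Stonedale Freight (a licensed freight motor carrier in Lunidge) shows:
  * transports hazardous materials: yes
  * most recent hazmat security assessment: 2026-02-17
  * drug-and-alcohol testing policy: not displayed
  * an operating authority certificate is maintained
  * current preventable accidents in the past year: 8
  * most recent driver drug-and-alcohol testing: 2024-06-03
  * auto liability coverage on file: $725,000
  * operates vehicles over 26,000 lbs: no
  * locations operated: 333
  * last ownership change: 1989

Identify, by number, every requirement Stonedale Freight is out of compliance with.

1, 7

1. preventable accidents in the past year 8 > 5 → not met
2. operating authority certificate present → met
3. auto liability coverage $725,000 ≥ $625,000 → met
4. condition 'operates vehicles over 26,000 lbs' does not hold → requirement n/a → met
5. driver drug-and-alcohol testing 662 days ago vs limit 730 → met
6. condition 'transports hazardous materials' holds; hazmat security assessment 38 days ago vs limit 45 → met
7. drug-and-alcohol testing policy absent → not met
Not met: 1, 7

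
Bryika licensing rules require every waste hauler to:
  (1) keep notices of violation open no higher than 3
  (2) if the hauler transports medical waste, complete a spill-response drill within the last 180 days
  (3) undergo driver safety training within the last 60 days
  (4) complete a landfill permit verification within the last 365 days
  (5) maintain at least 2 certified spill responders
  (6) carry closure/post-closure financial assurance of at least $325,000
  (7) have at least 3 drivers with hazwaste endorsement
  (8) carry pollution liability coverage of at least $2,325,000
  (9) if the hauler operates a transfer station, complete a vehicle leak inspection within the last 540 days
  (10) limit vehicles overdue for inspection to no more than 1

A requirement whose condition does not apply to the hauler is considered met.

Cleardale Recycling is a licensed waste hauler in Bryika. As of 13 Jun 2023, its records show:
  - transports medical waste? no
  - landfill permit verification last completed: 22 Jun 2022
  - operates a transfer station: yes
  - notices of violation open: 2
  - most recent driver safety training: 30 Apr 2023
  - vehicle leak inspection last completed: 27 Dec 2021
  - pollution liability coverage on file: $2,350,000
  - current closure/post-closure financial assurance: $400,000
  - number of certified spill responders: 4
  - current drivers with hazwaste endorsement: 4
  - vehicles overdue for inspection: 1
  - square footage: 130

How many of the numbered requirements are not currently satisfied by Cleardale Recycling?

1. notices of violation open 2 ≤ 3 → met
2. condition 'transports medical waste' does not hold → requirement n/a → met
3. driver safety training 44 days ago vs limit 60 → met
4. landfill permit verification 356 days ago vs limit 365 → met
5. certified spill responders 4 ≥ 2 → met
6. closure/post-closure financial assurance $400,000 ≥ $325,000 → met
7. drivers with hazwaste endorsement 4 ≥ 3 → met
8. pollution liability coverage $2,350,000 ≥ $2,325,000 → met
9. condition 'operates a transfer station' holds; vehicle leak inspection 533 days ago vs limit 540 → met
10. vehicles overdue for inspection 1 ≤ 1 → met
Not met: 0 of 10

0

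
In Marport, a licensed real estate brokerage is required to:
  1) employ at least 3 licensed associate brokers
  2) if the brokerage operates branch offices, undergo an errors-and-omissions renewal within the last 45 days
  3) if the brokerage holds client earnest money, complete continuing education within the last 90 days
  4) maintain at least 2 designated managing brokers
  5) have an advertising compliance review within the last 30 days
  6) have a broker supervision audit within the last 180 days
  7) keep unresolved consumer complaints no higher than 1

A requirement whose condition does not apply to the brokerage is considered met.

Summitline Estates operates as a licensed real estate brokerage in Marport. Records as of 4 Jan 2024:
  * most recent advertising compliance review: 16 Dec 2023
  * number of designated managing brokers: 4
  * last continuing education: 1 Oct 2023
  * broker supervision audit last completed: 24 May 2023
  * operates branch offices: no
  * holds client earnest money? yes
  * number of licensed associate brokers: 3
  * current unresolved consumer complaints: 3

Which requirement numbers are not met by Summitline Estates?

1. licensed associate brokers 3 ≥ 3 → met
2. condition 'operates branch offices' does not hold → requirement n/a → met
3. condition 'holds client earnest money' holds; continuing education 95 days ago vs limit 90 → not met
4. designated managing brokers 4 ≥ 2 → met
5. advertising compliance review 19 days ago vs limit 30 → met
6. broker supervision audit 225 days ago vs limit 180 → not met
7. unresolved consumer complaints 3 > 1 → not met
Not met: 3, 6, 7

3, 6, 7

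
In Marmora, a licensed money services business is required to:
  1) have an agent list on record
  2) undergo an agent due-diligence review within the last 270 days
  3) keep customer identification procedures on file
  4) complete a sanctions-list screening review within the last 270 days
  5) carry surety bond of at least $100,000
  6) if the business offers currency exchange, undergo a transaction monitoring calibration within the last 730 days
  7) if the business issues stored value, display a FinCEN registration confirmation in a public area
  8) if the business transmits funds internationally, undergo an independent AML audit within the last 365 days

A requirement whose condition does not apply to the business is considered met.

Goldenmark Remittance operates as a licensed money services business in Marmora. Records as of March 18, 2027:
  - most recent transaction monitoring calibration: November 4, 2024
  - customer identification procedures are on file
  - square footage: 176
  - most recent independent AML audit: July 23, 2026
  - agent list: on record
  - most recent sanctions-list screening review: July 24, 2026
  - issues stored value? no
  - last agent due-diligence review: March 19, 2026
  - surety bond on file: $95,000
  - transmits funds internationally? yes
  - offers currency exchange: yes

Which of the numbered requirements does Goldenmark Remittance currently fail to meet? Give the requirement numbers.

1. agent list present → met
2. agent due-diligence review 364 days ago vs limit 270 → not met
3. customer identification procedures present → met
4. sanctions-list screening review 237 days ago vs limit 270 → met
5. surety bond $95,000 < $100,000 → not met
6. condition 'offers currency exchange' holds; transaction monitoring calibration 864 days ago vs limit 730 → not met
7. condition 'issues stored value' does not hold → requirement n/a → met
8. condition 'transmits funds internationally' holds; independent AML audit 238 days ago vs limit 365 → met
Not met: 2, 5, 6

2, 5, 6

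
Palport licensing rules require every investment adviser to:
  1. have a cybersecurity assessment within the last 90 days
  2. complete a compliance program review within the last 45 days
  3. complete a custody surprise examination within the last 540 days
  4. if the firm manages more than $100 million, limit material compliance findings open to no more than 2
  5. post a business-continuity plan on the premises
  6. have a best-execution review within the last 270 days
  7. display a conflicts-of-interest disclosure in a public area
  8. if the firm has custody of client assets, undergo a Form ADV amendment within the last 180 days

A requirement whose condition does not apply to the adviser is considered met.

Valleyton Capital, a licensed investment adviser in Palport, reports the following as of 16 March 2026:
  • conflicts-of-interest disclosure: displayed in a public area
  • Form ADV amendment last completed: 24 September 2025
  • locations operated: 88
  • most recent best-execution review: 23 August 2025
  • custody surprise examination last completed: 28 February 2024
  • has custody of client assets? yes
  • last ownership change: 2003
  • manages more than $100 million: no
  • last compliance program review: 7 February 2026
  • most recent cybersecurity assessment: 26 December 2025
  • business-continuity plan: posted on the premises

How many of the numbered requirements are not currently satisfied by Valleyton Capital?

1. cybersecurity assessment 80 days ago vs limit 90 → met
2. compliance program review 37 days ago vs limit 45 → met
3. custody surprise examination 747 days ago vs limit 540 → not met
4. condition 'manages more than $100 million' does not hold → requirement n/a → met
5. business-continuity plan present → met
6. best-execution review 205 days ago vs limit 270 → met
7. conflicts-of-interest disclosure present → met
8. condition 'has custody of client assets' holds; Form ADV amendment 173 days ago vs limit 180 → met
Not met: 1 of 8

1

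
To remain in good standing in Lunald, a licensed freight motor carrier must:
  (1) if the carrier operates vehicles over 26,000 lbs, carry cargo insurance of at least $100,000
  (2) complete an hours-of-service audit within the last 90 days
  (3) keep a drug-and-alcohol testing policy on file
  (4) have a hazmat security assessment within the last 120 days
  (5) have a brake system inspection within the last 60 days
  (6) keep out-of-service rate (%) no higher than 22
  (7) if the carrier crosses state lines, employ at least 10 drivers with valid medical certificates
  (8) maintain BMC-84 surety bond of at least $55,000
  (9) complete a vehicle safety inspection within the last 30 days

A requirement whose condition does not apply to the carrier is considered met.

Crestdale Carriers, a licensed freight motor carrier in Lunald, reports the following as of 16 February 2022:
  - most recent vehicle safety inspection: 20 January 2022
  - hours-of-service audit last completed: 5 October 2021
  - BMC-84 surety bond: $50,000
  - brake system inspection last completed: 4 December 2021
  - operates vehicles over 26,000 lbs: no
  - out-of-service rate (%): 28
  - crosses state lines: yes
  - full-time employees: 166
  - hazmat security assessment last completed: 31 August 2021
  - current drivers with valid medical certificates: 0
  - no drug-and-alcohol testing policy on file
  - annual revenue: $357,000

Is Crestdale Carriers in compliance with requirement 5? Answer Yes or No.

5. brake system inspection 74 days ago vs limit 60 → not met

No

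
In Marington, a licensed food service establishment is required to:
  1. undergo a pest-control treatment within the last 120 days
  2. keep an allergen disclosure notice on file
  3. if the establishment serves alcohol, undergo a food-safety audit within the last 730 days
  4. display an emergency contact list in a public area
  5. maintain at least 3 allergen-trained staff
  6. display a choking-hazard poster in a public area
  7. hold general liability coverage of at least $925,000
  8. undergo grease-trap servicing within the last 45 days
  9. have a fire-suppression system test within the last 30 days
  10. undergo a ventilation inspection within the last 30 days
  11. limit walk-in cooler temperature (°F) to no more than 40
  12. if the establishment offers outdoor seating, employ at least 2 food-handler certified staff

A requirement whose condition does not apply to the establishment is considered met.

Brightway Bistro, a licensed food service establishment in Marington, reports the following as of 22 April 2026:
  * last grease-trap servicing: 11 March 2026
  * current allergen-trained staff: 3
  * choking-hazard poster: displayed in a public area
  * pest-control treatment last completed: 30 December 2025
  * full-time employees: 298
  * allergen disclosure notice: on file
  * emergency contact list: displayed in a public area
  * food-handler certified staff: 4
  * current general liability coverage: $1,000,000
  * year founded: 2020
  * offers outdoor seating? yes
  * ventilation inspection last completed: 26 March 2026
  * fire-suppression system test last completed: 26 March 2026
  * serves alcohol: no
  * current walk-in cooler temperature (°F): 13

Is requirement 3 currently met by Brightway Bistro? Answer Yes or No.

Yes

3. condition 'serves alcohol' does not hold → requirement n/a → met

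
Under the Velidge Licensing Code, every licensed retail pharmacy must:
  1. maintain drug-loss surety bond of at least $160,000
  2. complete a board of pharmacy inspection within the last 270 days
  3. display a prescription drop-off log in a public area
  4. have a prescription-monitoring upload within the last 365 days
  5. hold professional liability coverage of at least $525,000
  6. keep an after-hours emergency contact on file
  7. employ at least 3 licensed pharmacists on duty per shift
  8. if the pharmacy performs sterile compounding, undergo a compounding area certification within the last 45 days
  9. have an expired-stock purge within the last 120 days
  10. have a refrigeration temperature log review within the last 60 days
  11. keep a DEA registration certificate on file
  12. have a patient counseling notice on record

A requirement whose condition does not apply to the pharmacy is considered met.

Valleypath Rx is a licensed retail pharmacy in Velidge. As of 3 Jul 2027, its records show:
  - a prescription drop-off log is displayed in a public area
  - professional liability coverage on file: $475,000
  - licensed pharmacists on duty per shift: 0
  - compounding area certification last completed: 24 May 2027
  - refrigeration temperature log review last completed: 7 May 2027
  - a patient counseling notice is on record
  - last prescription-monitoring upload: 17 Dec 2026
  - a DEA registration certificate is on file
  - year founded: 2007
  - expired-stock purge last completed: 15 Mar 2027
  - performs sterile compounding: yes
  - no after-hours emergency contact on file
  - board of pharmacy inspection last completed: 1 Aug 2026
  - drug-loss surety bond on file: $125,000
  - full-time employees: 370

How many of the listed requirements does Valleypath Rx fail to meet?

5

1. drug-loss surety bond $125,000 < $160,000 → not met
2. board of pharmacy inspection 336 days ago vs limit 270 → not met
3. prescription drop-off log present → met
4. prescription-monitoring upload 198 days ago vs limit 365 → met
5. professional liability coverage $475,000 < $525,000 → not met
6. after-hours emergency contact absent → not met
7. licensed pharmacists on duty per shift 0 < 3 → not met
8. condition 'performs sterile compounding' holds; compounding area certification 40 days ago vs limit 45 → met
9. expired-stock purge 110 days ago vs limit 120 → met
10. refrigeration temperature log review 57 days ago vs limit 60 → met
11. DEA registration certificate present → met
12. patient counseling notice present → met
Not met: 5 of 12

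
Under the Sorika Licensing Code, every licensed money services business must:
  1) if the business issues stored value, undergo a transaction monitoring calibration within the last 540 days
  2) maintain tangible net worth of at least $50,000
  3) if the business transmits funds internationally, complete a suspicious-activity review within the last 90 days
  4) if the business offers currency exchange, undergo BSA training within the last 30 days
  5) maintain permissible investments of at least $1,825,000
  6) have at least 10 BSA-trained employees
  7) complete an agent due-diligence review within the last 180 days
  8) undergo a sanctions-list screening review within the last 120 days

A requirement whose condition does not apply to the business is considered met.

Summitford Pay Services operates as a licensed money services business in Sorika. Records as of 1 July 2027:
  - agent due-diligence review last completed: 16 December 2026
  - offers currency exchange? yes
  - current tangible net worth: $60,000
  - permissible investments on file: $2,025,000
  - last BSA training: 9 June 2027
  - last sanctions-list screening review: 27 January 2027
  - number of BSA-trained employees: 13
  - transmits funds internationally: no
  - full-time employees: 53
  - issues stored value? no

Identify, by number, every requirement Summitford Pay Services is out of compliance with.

7, 8

1. condition 'issues stored value' does not hold → requirement n/a → met
2. tangible net worth $60,000 ≥ $50,000 → met
3. condition 'transmits funds internationally' does not hold → requirement n/a → met
4. condition 'offers currency exchange' holds; BSA training 22 days ago vs limit 30 → met
5. permissible investments $2,025,000 ≥ $1,825,000 → met
6. BSA-trained employees 13 ≥ 10 → met
7. agent due-diligence review 197 days ago vs limit 180 → not met
8. sanctions-list screening review 155 days ago vs limit 120 → not met
Not met: 7, 8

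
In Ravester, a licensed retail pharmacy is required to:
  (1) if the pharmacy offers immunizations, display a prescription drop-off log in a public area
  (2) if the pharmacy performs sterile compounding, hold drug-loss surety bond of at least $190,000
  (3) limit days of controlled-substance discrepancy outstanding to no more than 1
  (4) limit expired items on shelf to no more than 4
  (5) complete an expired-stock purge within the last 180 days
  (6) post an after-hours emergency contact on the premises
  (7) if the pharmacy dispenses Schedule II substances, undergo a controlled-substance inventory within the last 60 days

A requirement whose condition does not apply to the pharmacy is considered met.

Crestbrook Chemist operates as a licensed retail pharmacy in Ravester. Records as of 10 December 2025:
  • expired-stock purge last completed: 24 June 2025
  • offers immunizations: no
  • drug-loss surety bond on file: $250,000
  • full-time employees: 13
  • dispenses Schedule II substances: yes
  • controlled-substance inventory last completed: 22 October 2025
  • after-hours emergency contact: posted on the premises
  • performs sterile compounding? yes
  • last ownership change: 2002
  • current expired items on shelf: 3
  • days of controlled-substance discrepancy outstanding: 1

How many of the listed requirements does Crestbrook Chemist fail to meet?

1. condition 'offers immunizations' does not hold → requirement n/a → met
2. condition 'performs sterile compounding' holds; drug-loss surety bond $250,000 ≥ $190,000 → met
3. days of controlled-substance discrepancy outstanding 1 ≤ 1 → met
4. expired items on shelf 3 ≤ 4 → met
5. expired-stock purge 169 days ago vs limit 180 → met
6. after-hours emergency contact present → met
7. condition 'dispenses Schedule II substances' holds; controlled-substance inventory 49 days ago vs limit 60 → met
Not met: 0 of 7

0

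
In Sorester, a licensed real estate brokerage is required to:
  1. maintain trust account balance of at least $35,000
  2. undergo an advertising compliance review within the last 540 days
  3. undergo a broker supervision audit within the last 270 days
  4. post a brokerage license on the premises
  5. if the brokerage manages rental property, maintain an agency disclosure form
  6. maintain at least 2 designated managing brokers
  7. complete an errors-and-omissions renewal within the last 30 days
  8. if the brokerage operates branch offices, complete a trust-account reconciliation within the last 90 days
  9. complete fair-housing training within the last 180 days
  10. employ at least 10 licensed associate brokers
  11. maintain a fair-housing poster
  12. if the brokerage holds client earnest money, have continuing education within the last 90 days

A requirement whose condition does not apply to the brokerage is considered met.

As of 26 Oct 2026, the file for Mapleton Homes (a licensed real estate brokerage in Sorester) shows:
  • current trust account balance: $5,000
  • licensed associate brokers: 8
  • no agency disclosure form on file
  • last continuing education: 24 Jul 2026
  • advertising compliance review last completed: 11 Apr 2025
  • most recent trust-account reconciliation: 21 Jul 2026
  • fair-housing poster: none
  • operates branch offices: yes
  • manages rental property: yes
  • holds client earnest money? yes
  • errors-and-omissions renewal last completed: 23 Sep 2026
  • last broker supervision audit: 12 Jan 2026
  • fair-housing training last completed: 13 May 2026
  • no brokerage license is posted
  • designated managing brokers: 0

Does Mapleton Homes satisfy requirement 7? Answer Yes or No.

7. errors-and-omissions renewal 33 days ago vs limit 30 → not met

No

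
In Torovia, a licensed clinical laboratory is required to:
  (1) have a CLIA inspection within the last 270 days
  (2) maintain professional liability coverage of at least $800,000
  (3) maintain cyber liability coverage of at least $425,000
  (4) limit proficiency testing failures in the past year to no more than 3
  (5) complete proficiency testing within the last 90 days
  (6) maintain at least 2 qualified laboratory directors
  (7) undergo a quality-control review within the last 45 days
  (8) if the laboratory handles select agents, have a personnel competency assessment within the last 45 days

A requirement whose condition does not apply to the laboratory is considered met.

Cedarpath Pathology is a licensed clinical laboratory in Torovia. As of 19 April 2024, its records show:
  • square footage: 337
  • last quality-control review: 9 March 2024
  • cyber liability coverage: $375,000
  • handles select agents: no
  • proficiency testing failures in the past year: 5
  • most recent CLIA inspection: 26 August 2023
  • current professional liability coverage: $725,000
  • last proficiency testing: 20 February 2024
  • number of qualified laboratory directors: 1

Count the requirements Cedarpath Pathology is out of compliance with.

4

1. CLIA inspection 237 days ago vs limit 270 → met
2. professional liability coverage $725,000 < $800,000 → not met
3. cyber liability coverage $375,000 < $425,000 → not met
4. proficiency testing failures in the past year 5 > 3 → not met
5. proficiency testing 59 days ago vs limit 90 → met
6. qualified laboratory directors 1 < 2 → not met
7. quality-control review 41 days ago vs limit 45 → met
8. condition 'handles select agents' does not hold → requirement n/a → met
Not met: 4 of 8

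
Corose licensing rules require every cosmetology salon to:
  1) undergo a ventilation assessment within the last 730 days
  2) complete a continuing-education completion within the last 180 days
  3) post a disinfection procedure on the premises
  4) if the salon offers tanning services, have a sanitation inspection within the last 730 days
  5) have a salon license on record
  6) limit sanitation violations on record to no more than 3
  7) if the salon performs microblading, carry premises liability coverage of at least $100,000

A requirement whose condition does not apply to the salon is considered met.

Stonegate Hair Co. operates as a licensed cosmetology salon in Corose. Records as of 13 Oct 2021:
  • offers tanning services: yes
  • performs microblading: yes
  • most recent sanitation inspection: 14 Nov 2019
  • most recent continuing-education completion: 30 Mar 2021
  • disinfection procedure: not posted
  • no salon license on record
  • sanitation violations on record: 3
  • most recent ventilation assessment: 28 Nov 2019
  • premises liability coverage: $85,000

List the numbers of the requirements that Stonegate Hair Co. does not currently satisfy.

2, 3, 5, 7

1. ventilation assessment 685 days ago vs limit 730 → met
2. continuing-education completion 197 days ago vs limit 180 → not met
3. disinfection procedure absent → not met
4. condition 'offers tanning services' holds; sanitation inspection 699 days ago vs limit 730 → met
5. salon license absent → not met
6. sanitation violations on record 3 ≤ 3 → met
7. condition 'performs microblading' holds; premises liability coverage $85,000 < $100,000 → not met
Not met: 2, 3, 5, 7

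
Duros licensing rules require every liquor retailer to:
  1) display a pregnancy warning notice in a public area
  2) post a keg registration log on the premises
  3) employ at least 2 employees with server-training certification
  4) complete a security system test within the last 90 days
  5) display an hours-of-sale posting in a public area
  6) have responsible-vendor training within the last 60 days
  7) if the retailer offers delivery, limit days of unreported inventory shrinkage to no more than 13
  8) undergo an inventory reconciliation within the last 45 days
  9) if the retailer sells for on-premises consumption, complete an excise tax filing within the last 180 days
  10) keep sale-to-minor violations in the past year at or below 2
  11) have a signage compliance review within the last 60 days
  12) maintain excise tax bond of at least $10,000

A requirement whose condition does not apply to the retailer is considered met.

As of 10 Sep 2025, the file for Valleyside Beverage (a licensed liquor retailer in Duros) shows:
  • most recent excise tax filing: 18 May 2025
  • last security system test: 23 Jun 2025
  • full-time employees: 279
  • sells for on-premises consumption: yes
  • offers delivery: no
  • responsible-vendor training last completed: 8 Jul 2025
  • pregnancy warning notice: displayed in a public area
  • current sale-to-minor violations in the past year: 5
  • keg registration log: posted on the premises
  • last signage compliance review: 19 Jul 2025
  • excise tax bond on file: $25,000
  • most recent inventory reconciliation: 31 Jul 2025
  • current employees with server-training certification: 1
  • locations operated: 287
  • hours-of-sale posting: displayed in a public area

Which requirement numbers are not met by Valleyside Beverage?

1. pregnancy warning notice present → met
2. keg registration log present → met
3. employees with server-training certification 1 < 2 → not met
4. security system test 79 days ago vs limit 90 → met
5. hours-of-sale posting present → met
6. responsible-vendor training 64 days ago vs limit 60 → not met
7. condition 'offers delivery' does not hold → requirement n/a → met
8. inventory reconciliation 41 days ago vs limit 45 → met
9. condition 'sells for on-premises consumption' holds; excise tax filing 115 days ago vs limit 180 → met
10. sale-to-minor violations in the past year 5 > 2 → not met
11. signage compliance review 53 days ago vs limit 60 → met
12. excise tax bond $25,000 ≥ $10,000 → met
Not met: 3, 6, 10

3, 6, 10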